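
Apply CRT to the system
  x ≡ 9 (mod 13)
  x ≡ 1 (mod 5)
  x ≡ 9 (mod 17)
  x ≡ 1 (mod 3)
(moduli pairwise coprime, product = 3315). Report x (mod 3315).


Product of moduli M = 13 · 5 · 17 · 3 = 3315.
Merge one congruence at a time:
  Start: x ≡ 9 (mod 13).
  Combine with x ≡ 1 (mod 5); new modulus lcm = 65.
    Write x = 9 + 13·t and substitute into x ≡ 1 (mod 5): 13·t ≡ 1 − 9 = -8 (mod 5).
    Reduce coefficients mod 5: 3·t ≡ 2 (mod 5).
    The inverse of 3 mod 5 is 2 (since 3·2 = 6 = 1·5 + 1), so t ≡ 2·2 = 4 ≡ 4 (mod 5).
    Then x = 9 + 13·4 = 61, valid modulo lcm(13, 5) = 65: x ≡ 61 (mod 65).
  Combine with x ≡ 9 (mod 17); new modulus lcm = 1105.
    Write x = 61 + 65·t and substitute into x ≡ 9 (mod 17): 65·t ≡ 9 − 61 = -52 (mod 17).
    Reduce coefficients mod 17: 14·t ≡ 16 (mod 17).
    The inverse of 14 mod 17 is 11 (since 14·11 = 154 = 9·17 + 1), so t ≡ 11·16 = 176 ≡ 6 (mod 17).
    Then x = 61 + 65·6 = 451, valid modulo lcm(65, 17) = 1105: x ≡ 451 (mod 1105).
  Combine with x ≡ 1 (mod 3); new modulus lcm = 3315.
    Write x = 451 + 1105·t and substitute into x ≡ 1 (mod 3): 1105·t ≡ 1 − 451 = -450 (mod 3).
    Reduce coefficients mod 3: 1·t ≡ 0 (mod 3).
    So t ≡ 0 (mod 3).
    Then x = 451 + 1105·0 = 451, valid modulo lcm(1105, 3) = 3315: x ≡ 451 (mod 3315).
Verify against each original: 451 mod 13 = 9, 451 mod 5 = 1, 451 mod 17 = 9, 451 mod 3 = 1.

x ≡ 451 (mod 3315).


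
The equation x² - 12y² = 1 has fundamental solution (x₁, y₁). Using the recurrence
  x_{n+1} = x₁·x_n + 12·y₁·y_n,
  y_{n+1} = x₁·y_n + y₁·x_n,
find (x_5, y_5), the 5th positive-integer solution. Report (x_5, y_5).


Step 1: Find the fundamental solution (x₁, y₁) of x² - 12y² = 1.
  Expand √12 as a continued fraction. a₀ = ⌊√12⌋ = 3; iterate m_{k+1} = d_k·a_k − m_k, d_{k+1} = (12 − m_{k+1}²)/d_k, a_{k+1} = ⌊(a₀ + m_{k+1})/d_{k+1}⌋ (starting m₀ = 0, d₀ = 1), with convergents p_k = a_k·p_{k-1} + p_{k-2}, q_k = a_k·q_{k-1} + q_{k-2} (p₋₁ = 1, q₋₁ = 0):
  k = 0: a₀ = 3; p₀/q₀ = 3/1; p₀² − 12·q₀² = 9 − 12 = -3.
  k = 1: m = 3, d = 3, a = ⌊(3 + 3)/3⌋ = 2; p/q = (2·3 + 1)/(2·1 + 0) = 7/2; p² − 12·q² = 49 − 48 = 1.
  The first convergent with p² − 12·q² = 1 gives the fundamental solution (x₁, y₁) = (7, 2).
Step 2: Apply the recurrence (x_{n+1}, y_{n+1}) = (x₁x_n + 12y₁y_n, x₁y_n + y₁x_n) repeatedly.
  From (x_1, y_1) = (7, 2): x_2 = 7·7 + 12·2·2 = 97; y_2 = 7·2 + 2·7 = 28.
  From (x_2, y_2) = (97, 28): x_3 = 7·97 + 12·2·28 = 1351; y_3 = 7·28 + 2·97 = 390.
  From (x_3, y_3) = (1351, 390): x_4 = 7·1351 + 12·2·390 = 18817; y_4 = 7·390 + 2·1351 = 5432.
  From (x_4, y_4) = (18817, 5432): x_5 = 7·18817 + 12·2·5432 = 262087; y_5 = 7·5432 + 2·18817 = 75658.
Step 3: Verify x_5² - 12·y_5² = 68689595569 - 68689595568 = 1 (should be 1). ✓

(x_1, y_1) = (7, 2); (x_5, y_5) = (262087, 75658).


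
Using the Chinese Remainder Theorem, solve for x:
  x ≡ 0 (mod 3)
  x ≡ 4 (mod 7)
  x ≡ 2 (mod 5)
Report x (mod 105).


Moduli 3, 7, 5 are pairwise coprime; by CRT there is a unique solution modulo M = 3 · 7 · 5 = 105.
Solve pairwise, accumulating the modulus:
  Start with x ≡ 0 (mod 3).
  Combine with x ≡ 4 (mod 7): since gcd(3, 7) = 1, we get a unique residue mod 21.
    Write x = 0 + 3·t and substitute into x ≡ 4 (mod 7): 3·t ≡ 4 − 0 = 4 (mod 7).
    The inverse of 3 mod 7 is 5 (since 3·5 = 15 = 2·7 + 1), so t ≡ 5·4 = 20 ≡ 6 (mod 7).
    Then x = 0 + 3·6 = 18, valid modulo lcm(3, 7) = 21: x ≡ 18 (mod 21).
  Combine with x ≡ 2 (mod 5): since gcd(21, 5) = 1, we get a unique residue mod 105.
    Write x = 18 + 21·t and substitute into x ≡ 2 (mod 5): 21·t ≡ 2 − 18 = -16 (mod 5).
    Reduce coefficients mod 5: 1·t ≡ 4 (mod 5).
    So t ≡ 4 (mod 5).
    Then x = 18 + 21·4 = 102, valid modulo lcm(21, 5) = 105: x ≡ 102 (mod 105).
Verify: 102 mod 3 = 0 ✓, 102 mod 7 = 4 ✓, 102 mod 5 = 2 ✓.

x ≡ 102 (mod 105).


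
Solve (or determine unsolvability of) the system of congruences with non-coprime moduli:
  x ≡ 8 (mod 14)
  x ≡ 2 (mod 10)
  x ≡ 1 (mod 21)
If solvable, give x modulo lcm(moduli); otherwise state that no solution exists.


Moduli 14, 10, 21 are not pairwise coprime, so CRT works modulo lcm(m_i) when all pairwise compatibility conditions hold.
Pairwise compatibility: gcd(m_i, m_j) must divide a_i - a_j for every pair.
Merge one congruence at a time:
  Start: x ≡ 8 (mod 14).
  Combine with x ≡ 2 (mod 10): gcd(14, 10) = 2; 2 - 8 = -6, which IS divisible by 2, so compatible.
    Write x = 8 + 14·t and substitute into x ≡ 2 (mod 10): 14·t ≡ 2 − 8 = -6 (mod 10).
    Divide the congruence (and modulus) by g = 2: 7·t ≡ -3 (mod 5).
    Reduce coefficients mod 5: 2·t ≡ 2 (mod 5).
    The inverse of 2 mod 5 is 3 (since 2·3 = 6 = 1·5 + 1), so t ≡ 3·2 = 6 ≡ 1 (mod 5).
    Then x = 8 + 14·1 = 22, valid modulo lcm(14, 10) = 70: x ≡ 22 (mod 70).
  Combine with x ≡ 1 (mod 21): gcd(70, 21) = 7; 1 - 22 = -21, which IS divisible by 7, so compatible.
    Write x = 22 + 70·t and substitute into x ≡ 1 (mod 21): 70·t ≡ 1 − 22 = -21 (mod 21).
    Divide the congruence (and modulus) by g = 7: 10·t ≡ -3 (mod 3).
    Reduce coefficients mod 3: 1·t ≡ 0 (mod 3).
    So t ≡ 0 (mod 3).
    Then x = 22 + 70·0 = 22, valid modulo lcm(70, 21) = 210: x ≡ 22 (mod 210).
Verify: 22 mod 14 = 8, 22 mod 10 = 2, 22 mod 21 = 1.

x ≡ 22 (mod 210).


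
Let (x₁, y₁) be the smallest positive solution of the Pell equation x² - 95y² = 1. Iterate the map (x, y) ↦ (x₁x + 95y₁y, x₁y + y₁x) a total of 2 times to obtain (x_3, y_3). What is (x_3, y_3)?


Step 1: Find the fundamental solution (x₁, y₁) of x² - 95y² = 1.
  Expand √95 as a continued fraction. a₀ = ⌊√95⌋ = 9; iterate m_{k+1} = d_k·a_k − m_k, d_{k+1} = (95 − m_{k+1}²)/d_k, a_{k+1} = ⌊(a₀ + m_{k+1})/d_{k+1}⌋ (starting m₀ = 0, d₀ = 1), with convergents p_k = a_k·p_{k-1} + p_{k-2}, q_k = a_k·q_{k-1} + q_{k-2} (p₋₁ = 1, q₋₁ = 0):
  k = 0: a₀ = 9; p₀/q₀ = 9/1; p₀² − 95·q₀² = 81 − 95 = -14.
  k = 1: m = 9, d = 14, a = ⌊(9 + 9)/14⌋ = 1; p/q = (1·9 + 1)/(1·1 + 0) = 10/1; p² − 95·q² = 100 − 95 = 5.
  k = 2: m = 5, d = 5, a = ⌊(9 + 5)/5⌋ = 2; p/q = (2·10 + 9)/(2·1 + 1) = 29/3; p² − 95·q² = 841 − 855 = -14.
  k = 3: m = 5, d = 14, a = ⌊(9 + 5)/14⌋ = 1; p/q = (1·29 + 10)/(1·3 + 1) = 39/4; p² − 95·q² = 1521 − 1520 = 1.
  The first convergent with p² − 95·q² = 1 gives the fundamental solution (x₁, y₁) = (39, 4).
Step 2: Apply the recurrence (x_{n+1}, y_{n+1}) = (x₁x_n + 95y₁y_n, x₁y_n + y₁x_n) repeatedly.
  From (x_1, y_1) = (39, 4): x_2 = 39·39 + 95·4·4 = 3041; y_2 = 39·4 + 4·39 = 312.
  From (x_2, y_2) = (3041, 312): x_3 = 39·3041 + 95·4·312 = 237159; y_3 = 39·312 + 4·3041 = 24332.
Step 3: Verify x_3² - 95·y_3² = 56244391281 - 56244391280 = 1 (should be 1). ✓

(x_1, y_1) = (39, 4); (x_3, y_3) = (237159, 24332).


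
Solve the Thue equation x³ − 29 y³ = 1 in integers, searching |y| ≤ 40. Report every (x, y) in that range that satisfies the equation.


The equation is x³ - 29y³ = 1. For fixed y, x³ = 29·y³ + 1, so a solution requires the RHS to be a perfect cube.
Strategy: iterate y from -40 to 40, compute RHS = 29·y³ + 1, and check whether it is a (positive or negative) perfect cube.
Check small values of y:
  y = 0: RHS = 1 = (1)³ ⇒ x = 1 works.
  y = 1: RHS = 30 is not a perfect cube.
  y = -1: RHS = -28 is not a perfect cube.
  y = 2: RHS = 233 is not a perfect cube.
  y = -2: RHS = -231 is not a perfect cube.
  y = 3: RHS = 784 is not a perfect cube.
  y = -3: RHS = -782 is not a perfect cube.
Continuing the search up to |y| = 40 finds no further solutions beyond those listed.
Collected solutions: (1, 0).

Solutions (with |y| ≤ 40): (1, 0).


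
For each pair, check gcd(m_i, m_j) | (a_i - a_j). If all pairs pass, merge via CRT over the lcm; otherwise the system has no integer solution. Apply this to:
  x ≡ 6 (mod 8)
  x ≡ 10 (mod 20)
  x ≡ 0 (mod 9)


Moduli 8, 20, 9 are not pairwise coprime, so CRT works modulo lcm(m_i) when all pairwise compatibility conditions hold.
Pairwise compatibility: gcd(m_i, m_j) must divide a_i - a_j for every pair.
Merge one congruence at a time:
  Start: x ≡ 6 (mod 8).
  Combine with x ≡ 10 (mod 20): gcd(8, 20) = 4; 10 - 6 = 4, which IS divisible by 4, so compatible.
    Write x = 6 + 8·t and substitute into x ≡ 10 (mod 20): 8·t ≡ 10 − 6 = 4 (mod 20).
    Divide the congruence (and modulus) by g = 4: 2·t ≡ 1 (mod 5).
    The inverse of 2 mod 5 is 3 (since 2·3 = 6 = 1·5 + 1), so t ≡ 3·1 = 3 ≡ 3 (mod 5).
    Then x = 6 + 8·3 = 30, valid modulo lcm(8, 20) = 40: x ≡ 30 (mod 40).
  Combine with x ≡ 0 (mod 9): gcd(40, 9) = 1; 0 - 30 = -30, which IS divisible by 1, so compatible.
    Write x = 30 + 40·t and substitute into x ≡ 0 (mod 9): 40·t ≡ 0 − 30 = -30 (mod 9).
    Reduce coefficients mod 9: 4·t ≡ 6 (mod 9).
    The inverse of 4 mod 9 is 7 (since 4·7 = 28 = 3·9 + 1), so t ≡ 7·6 = 42 ≡ 6 (mod 9).
    Then x = 30 + 40·6 = 270, valid modulo lcm(40, 9) = 360: x ≡ 270 (mod 360).
Verify: 270 mod 8 = 6, 270 mod 20 = 10, 270 mod 9 = 0.

x ≡ 270 (mod 360).


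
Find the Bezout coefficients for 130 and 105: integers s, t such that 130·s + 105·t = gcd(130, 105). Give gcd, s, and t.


Euclidean algorithm on (130, 105) — divide until remainder is 0:
  130 = 1 · 105 + 25
  105 = 4 · 25 + 5
  25 = 5 · 5 + 0
gcd(130, 105) = 5.
Track Bezout coefficients alongside the remainders: start with r₀ = 130 = a·1 + b·0 (s = 1, t = 0) and r₁ = 105 = a·0 + b·1 (s = 0, t = 1); each new remainder r_{k+1} = r_{k-1} − q_k·r_k inherits s_{k+1} = s_{k-1} − q_k·s_k, t_{k+1} = t_{k-1} − q_k·t_k, so r_k = a·s_k + b·t_k at every step:
  q = 1: r = 25, s = 1 − 1·0 = 1, t = 0 − 1·1 = -1  (check: 130·1 + 105·(-1) = 25)
  q = 4: r = 5, s = 0 − 4·1 = -4, t = 1 − 4·(-1) = 5  (check: 130·(-4) + 105·5 = 5)
The row with r = 5 (the gcd) gives the Bezout coefficients s = -4, t = 5.
Result: 130 · (-4) + 105 · (5) = 5.

gcd(130, 105) = 5; s = -4, t = 5 (check: 130·(-4) + 105·5 = 5).


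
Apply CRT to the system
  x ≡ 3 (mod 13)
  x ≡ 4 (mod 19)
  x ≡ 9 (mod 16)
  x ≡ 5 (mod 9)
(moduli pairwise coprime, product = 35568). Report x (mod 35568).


Product of moduli M = 13 · 19 · 16 · 9 = 35568.
Merge one congruence at a time:
  Start: x ≡ 3 (mod 13).
  Combine with x ≡ 4 (mod 19); new modulus lcm = 247.
    Write x = 3 + 13·t and substitute into x ≡ 4 (mod 19): 13·t ≡ 4 − 3 = 1 (mod 19).
    The inverse of 13 mod 19 is 3 (since 13·3 = 39 = 2·19 + 1), so t ≡ 3·1 = 3 ≡ 3 (mod 19).
    Then x = 3 + 13·3 = 42, valid modulo lcm(13, 19) = 247: x ≡ 42 (mod 247).
  Combine with x ≡ 9 (mod 16); new modulus lcm = 3952.
    Write x = 42 + 247·t and substitute into x ≡ 9 (mod 16): 247·t ≡ 9 − 42 = -33 (mod 16).
    Reduce coefficients mod 16: 7·t ≡ 15 (mod 16).
    The inverse of 7 mod 16 is 7 (since 7·7 = 49 = 3·16 + 1), so t ≡ 7·15 = 105 ≡ 9 (mod 16).
    Then x = 42 + 247·9 = 2265, valid modulo lcm(247, 16) = 3952: x ≡ 2265 (mod 3952).
  Combine with x ≡ 5 (mod 9); new modulus lcm = 35568.
    Write x = 2265 + 3952·t and substitute into x ≡ 5 (mod 9): 3952·t ≡ 5 − 2265 = -2260 (mod 9).
    Reduce coefficients mod 9: 1·t ≡ 8 (mod 9).
    So t ≡ 8 (mod 9).
    Then x = 2265 + 3952·8 = 33881, valid modulo lcm(3952, 9) = 35568: x ≡ 33881 (mod 35568).
Verify against each original: 33881 mod 13 = 3, 33881 mod 19 = 4, 33881 mod 16 = 9, 33881 mod 9 = 5.

x ≡ 33881 (mod 35568).


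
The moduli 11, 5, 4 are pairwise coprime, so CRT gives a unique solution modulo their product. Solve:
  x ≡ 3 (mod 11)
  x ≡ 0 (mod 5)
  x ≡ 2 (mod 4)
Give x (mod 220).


Moduli 11, 5, 4 are pairwise coprime; by CRT there is a unique solution modulo M = 11 · 5 · 4 = 220.
Solve pairwise, accumulating the modulus:
  Start with x ≡ 3 (mod 11).
  Combine with x ≡ 0 (mod 5): since gcd(11, 5) = 1, we get a unique residue mod 55.
    Write x = 3 + 11·t and substitute into x ≡ 0 (mod 5): 11·t ≡ 0 − 3 = -3 (mod 5).
    Reduce coefficients mod 5: 1·t ≡ 2 (mod 5).
    So t ≡ 2 (mod 5).
    Then x = 3 + 11·2 = 25, valid modulo lcm(11, 5) = 55: x ≡ 25 (mod 55).
  Combine with x ≡ 2 (mod 4): since gcd(55, 4) = 1, we get a unique residue mod 220.
    Write x = 25 + 55·t and substitute into x ≡ 2 (mod 4): 55·t ≡ 2 − 25 = -23 (mod 4).
    Reduce coefficients mod 4: 3·t ≡ 1 (mod 4).
    The inverse of 3 mod 4 is 3 (since 3·3 = 9 = 2·4 + 1), so t ≡ 3·1 = 3 ≡ 3 (mod 4).
    Then x = 25 + 55·3 = 190, valid modulo lcm(55, 4) = 220: x ≡ 190 (mod 220).
Verify: 190 mod 11 = 3 ✓, 190 mod 5 = 0 ✓, 190 mod 4 = 2 ✓.

x ≡ 190 (mod 220).


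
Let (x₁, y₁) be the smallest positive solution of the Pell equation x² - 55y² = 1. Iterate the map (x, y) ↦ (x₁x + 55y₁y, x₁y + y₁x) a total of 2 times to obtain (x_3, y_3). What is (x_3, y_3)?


Step 1: Find the fundamental solution (x₁, y₁) of x² - 55y² = 1.
  Expand √55 as a continued fraction. a₀ = ⌊√55⌋ = 7; iterate m_{k+1} = d_k·a_k − m_k, d_{k+1} = (55 − m_{k+1}²)/d_k, a_{k+1} = ⌊(a₀ + m_{k+1})/d_{k+1}⌋ (starting m₀ = 0, d₀ = 1), with convergents p_k = a_k·p_{k-1} + p_{k-2}, q_k = a_k·q_{k-1} + q_{k-2} (p₋₁ = 1, q₋₁ = 0):
  k = 0: a₀ = 7; p₀/q₀ = 7/1; p₀² − 55·q₀² = 49 − 55 = -6.
  k = 1: m = 7, d = 6, a = ⌊(7 + 7)/6⌋ = 2; p/q = (2·7 + 1)/(2·1 + 0) = 15/2; p² − 55·q² = 225 − 220 = 5.
  k = 2: m = 5, d = 5, a = ⌊(7 + 5)/5⌋ = 2; p/q = (2·15 + 7)/(2·2 + 1) = 37/5; p² − 55·q² = 1369 − 1375 = -6.
  k = 3: m = 5, d = 6, a = ⌊(7 + 5)/6⌋ = 2; p/q = (2·37 + 15)/(2·5 + 2) = 89/12; p² − 55·q² = 7921 − 7920 = 1.
  The first convergent with p² − 55·q² = 1 gives the fundamental solution (x₁, y₁) = (89, 12).
Step 2: Apply the recurrence (x_{n+1}, y_{n+1}) = (x₁x_n + 55y₁y_n, x₁y_n + y₁x_n) repeatedly.
  From (x_1, y_1) = (89, 12): x_2 = 89·89 + 55·12·12 = 15841; y_2 = 89·12 + 12·89 = 2136.
  From (x_2, y_2) = (15841, 2136): x_3 = 89·15841 + 55·12·2136 = 2819609; y_3 = 89·2136 + 12·15841 = 380196.
Step 3: Verify x_3² - 55·y_3² = 7950194912881 - 7950194912880 = 1 (should be 1). ✓

(x_1, y_1) = (89, 12); (x_3, y_3) = (2819609, 380196).


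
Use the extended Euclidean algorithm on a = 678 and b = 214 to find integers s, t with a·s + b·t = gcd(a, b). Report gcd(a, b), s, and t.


Euclidean algorithm on (678, 214) — divide until remainder is 0:
  678 = 3 · 214 + 36
  214 = 5 · 36 + 34
  36 = 1 · 34 + 2
  34 = 17 · 2 + 0
gcd(678, 214) = 2.
Track Bezout coefficients alongside the remainders: start with r₀ = 678 = a·1 + b·0 (s = 1, t = 0) and r₁ = 214 = a·0 + b·1 (s = 0, t = 1); each new remainder r_{k+1} = r_{k-1} − q_k·r_k inherits s_{k+1} = s_{k-1} − q_k·s_k, t_{k+1} = t_{k-1} − q_k·t_k, so r_k = a·s_k + b·t_k at every step:
  q = 3: r = 36, s = 1 − 3·0 = 1, t = 0 − 3·1 = -3  (check: 678·1 + 214·(-3) = 36)
  q = 5: r = 34, s = 0 − 5·1 = -5, t = 1 − 5·(-3) = 16  (check: 678·(-5) + 214·16 = 34)
  q = 1: r = 2, s = 1 − 1·(-5) = 6, t = -3 − 1·16 = -19  (check: 678·6 + 214·(-19) = 2)
The row with r = 2 (the gcd) gives the Bezout coefficients s = 6, t = -19.
Result: 678 · (6) + 214 · (-19) = 2.

gcd(678, 214) = 2; s = 6, t = -19 (check: 678·6 + 214·(-19) = 2).


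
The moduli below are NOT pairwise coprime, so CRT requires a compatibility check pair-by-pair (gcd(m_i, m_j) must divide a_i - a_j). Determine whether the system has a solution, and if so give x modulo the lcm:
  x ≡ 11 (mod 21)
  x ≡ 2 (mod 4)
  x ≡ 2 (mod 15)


Moduli 21, 4, 15 are not pairwise coprime, so CRT works modulo lcm(m_i) when all pairwise compatibility conditions hold.
Pairwise compatibility: gcd(m_i, m_j) must divide a_i - a_j for every pair.
Merge one congruence at a time:
  Start: x ≡ 11 (mod 21).
  Combine with x ≡ 2 (mod 4): gcd(21, 4) = 1; 2 - 11 = -9, which IS divisible by 1, so compatible.
    Write x = 11 + 21·t and substitute into x ≡ 2 (mod 4): 21·t ≡ 2 − 11 = -9 (mod 4).
    Reduce coefficients mod 4: 1·t ≡ 3 (mod 4).
    So t ≡ 3 (mod 4).
    Then x = 11 + 21·3 = 74, valid modulo lcm(21, 4) = 84: x ≡ 74 (mod 84).
  Combine with x ≡ 2 (mod 15): gcd(84, 15) = 3; 2 - 74 = -72, which IS divisible by 3, so compatible.
    Write x = 74 + 84·t and substitute into x ≡ 2 (mod 15): 84·t ≡ 2 − 74 = -72 (mod 15).
    Divide the congruence (and modulus) by g = 3: 28·t ≡ -24 (mod 5).
    Reduce coefficients mod 5: 3·t ≡ 1 (mod 5).
    The inverse of 3 mod 5 is 2 (since 3·2 = 6 = 1·5 + 1), so t ≡ 2·1 = 2 ≡ 2 (mod 5).
    Then x = 74 + 84·2 = 242, valid modulo lcm(84, 15) = 420: x ≡ 242 (mod 420).
Verify: 242 mod 21 = 11, 242 mod 4 = 2, 242 mod 15 = 2.

x ≡ 242 (mod 420).


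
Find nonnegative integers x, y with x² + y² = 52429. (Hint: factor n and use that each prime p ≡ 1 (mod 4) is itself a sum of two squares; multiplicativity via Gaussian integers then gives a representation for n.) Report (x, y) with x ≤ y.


Step 1: Factor n = 52429 = 13 · 37 · 109.
Step 2: Check the mod-4 condition on each prime factor: 13 ≡ 1 (mod 4), exponent 1; 37 ≡ 1 (mod 4), exponent 1; 109 ≡ 1 (mod 4), exponent 1.
All primes ≡ 3 (mod 4) appear to even exponent (or don't appear), so by the two-squares theorem n IS expressible as a sum of two squares.
Step 3: Build a representation. Here n = 13 · 37 · 109 is a product of primes ≡ 1 (mod 4). Each prime p ≡ 1 (mod 4) is itself a sum of two squares; find a² by testing p − a² for a perfect square:
  13: 13 − 1² = 12, 13 − 2² = 9 = 3² ⇒ 13 = 2² + 3².
  37: 37 − 1² = 36 = 6² ⇒ 37 = 1² + 6².
  109: 109 − 1² = 108, 109 − 2² = 105, 109 − 3² = 100 = 10² ⇒ 109 = 3² + 10².
  Combine using the Brahmagupta–Fibonacci identity (a² + b²)(c² + d²) = (ac − bd)² + (ad + bc)² = (ac + bd)² + (ad − bc)²:
  13 · 37 = 481: from (2² + 3²)(1² + 6²), take (2·1 − 3·6, 2·6 + 3·1) = (2 − 18, 12 + 3) = (-16, 15); dropping signs (only squares matter) gives (16, 15); check 16² + 15² = 256 + 225 = 481 ✓.
  481 · 109 = 52429: from (16² + 15²)(3² + 10²), take (16·3 − 15·10, 16·10 + 15·3) = (48 − 150, 160 + 45) = (-102, 205); dropping signs (only squares matter) gives (102, 205); check 102² + 205² = 10404 + 42025 = 52429 ✓.
Step 4: Order so x ≤ y and verify: 102² + 205² = 10404 + 42025 = 52429 = n. ✓

n = 52429 = 102² + 205² (one valid representation with x ≤ y).


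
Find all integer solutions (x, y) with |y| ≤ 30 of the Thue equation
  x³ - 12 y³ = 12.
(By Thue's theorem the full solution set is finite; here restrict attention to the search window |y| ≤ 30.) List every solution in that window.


The equation is x³ - 12y³ = 12. For fixed y, x³ = 12·y³ + 12, so a solution requires the RHS to be a perfect cube.
Strategy: iterate y from -30 to 30, compute RHS = 12·y³ + 12, and check whether it is a (positive or negative) perfect cube.
Check small values of y:
  y = 0: RHS = 12 is not a perfect cube.
  y = 1: RHS = 24 is not a perfect cube.
  y = -1: RHS = 0 = (0)³ ⇒ x = 0 works.
  y = 2: RHS = 108 is not a perfect cube.
  y = -2: RHS = -84 is not a perfect cube.
  y = 3: RHS = 336 is not a perfect cube.
  y = -3: RHS = -312 is not a perfect cube.
Continuing the search up to |y| = 30 finds no further solutions beyond those listed.
Collected solutions: (0, -1).

Solutions (with |y| ≤ 30): (0, -1).


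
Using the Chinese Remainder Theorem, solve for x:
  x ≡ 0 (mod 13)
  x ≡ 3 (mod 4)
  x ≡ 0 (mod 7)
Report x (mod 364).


Moduli 13, 4, 7 are pairwise coprime; by CRT there is a unique solution modulo M = 13 · 4 · 7 = 364.
Solve pairwise, accumulating the modulus:
  Start with x ≡ 0 (mod 13).
  Combine with x ≡ 3 (mod 4): since gcd(13, 4) = 1, we get a unique residue mod 52.
    Write x = 0 + 13·t and substitute into x ≡ 3 (mod 4): 13·t ≡ 3 − 0 = 3 (mod 4).
    Reduce coefficients mod 4: 1·t ≡ 3 (mod 4).
    So t ≡ 3 (mod 4).
    Then x = 0 + 13·3 = 39, valid modulo lcm(13, 4) = 52: x ≡ 39 (mod 52).
  Combine with x ≡ 0 (mod 7): since gcd(52, 7) = 1, we get a unique residue mod 364.
    Write x = 39 + 52·t and substitute into x ≡ 0 (mod 7): 52·t ≡ 0 − 39 = -39 (mod 7).
    Reduce coefficients mod 7: 3·t ≡ 3 (mod 7).
    The inverse of 3 mod 7 is 5 (since 3·5 = 15 = 2·7 + 1), so t ≡ 5·3 = 15 ≡ 1 (mod 7).
    Then x = 39 + 52·1 = 91, valid modulo lcm(52, 7) = 364: x ≡ 91 (mod 364).
Verify: 91 mod 13 = 0 ✓, 91 mod 4 = 3 ✓, 91 mod 7 = 0 ✓.

x ≡ 91 (mod 364).


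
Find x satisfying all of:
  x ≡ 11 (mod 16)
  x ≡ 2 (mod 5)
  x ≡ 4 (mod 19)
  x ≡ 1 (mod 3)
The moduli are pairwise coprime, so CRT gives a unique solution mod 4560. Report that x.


Product of moduli M = 16 · 5 · 19 · 3 = 4560.
Merge one congruence at a time:
  Start: x ≡ 11 (mod 16).
  Combine with x ≡ 2 (mod 5); new modulus lcm = 80.
    Write x = 11 + 16·t and substitute into x ≡ 2 (mod 5): 16·t ≡ 2 − 11 = -9 (mod 5).
    Reduce coefficients mod 5: 1·t ≡ 1 (mod 5).
    So t ≡ 1 (mod 5).
    Then x = 11 + 16·1 = 27, valid modulo lcm(16, 5) = 80: x ≡ 27 (mod 80).
  Combine with x ≡ 4 (mod 19); new modulus lcm = 1520.
    Write x = 27 + 80·t and substitute into x ≡ 4 (mod 19): 80·t ≡ 4 − 27 = -23 (mod 19).
    Reduce coefficients mod 19: 4·t ≡ 15 (mod 19).
    The inverse of 4 mod 19 is 5 (since 4·5 = 20 = 1·19 + 1), so t ≡ 5·15 = 75 ≡ 18 (mod 19).
    Then x = 27 + 80·18 = 1467, valid modulo lcm(80, 19) = 1520: x ≡ 1467 (mod 1520).
  Combine with x ≡ 1 (mod 3); new modulus lcm = 4560.
    Write x = 1467 + 1520·t and substitute into x ≡ 1 (mod 3): 1520·t ≡ 1 − 1467 = -1466 (mod 3).
    Reduce coefficients mod 3: 2·t ≡ 1 (mod 3).
    The inverse of 2 mod 3 is 2 (since 2·2 = 4 = 1·3 + 1), so t ≡ 2·1 = 2 ≡ 2 (mod 3).
    Then x = 1467 + 1520·2 = 4507, valid modulo lcm(1520, 3) = 4560: x ≡ 4507 (mod 4560).
Verify against each original: 4507 mod 16 = 11, 4507 mod 5 = 2, 4507 mod 19 = 4, 4507 mod 3 = 1.

x ≡ 4507 (mod 4560).


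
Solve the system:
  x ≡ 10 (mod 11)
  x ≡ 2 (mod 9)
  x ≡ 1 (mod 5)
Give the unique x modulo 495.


Moduli 11, 9, 5 are pairwise coprime; by CRT there is a unique solution modulo M = 11 · 9 · 5 = 495.
Solve pairwise, accumulating the modulus:
  Start with x ≡ 10 (mod 11).
  Combine with x ≡ 2 (mod 9): since gcd(11, 9) = 1, we get a unique residue mod 99.
    Write x = 10 + 11·t and substitute into x ≡ 2 (mod 9): 11·t ≡ 2 − 10 = -8 (mod 9).
    Reduce coefficients mod 9: 2·t ≡ 1 (mod 9).
    The inverse of 2 mod 9 is 5 (since 2·5 = 10 = 1·9 + 1), so t ≡ 5·1 = 5 ≡ 5 (mod 9).
    Then x = 10 + 11·5 = 65, valid modulo lcm(11, 9) = 99: x ≡ 65 (mod 99).
  Combine with x ≡ 1 (mod 5): since gcd(99, 5) = 1, we get a unique residue mod 495.
    Write x = 65 + 99·t and substitute into x ≡ 1 (mod 5): 99·t ≡ 1 − 65 = -64 (mod 5).
    Reduce coefficients mod 5: 4·t ≡ 1 (mod 5).
    The inverse of 4 mod 5 is 4 (since 4·4 = 16 = 3·5 + 1), so t ≡ 4·1 = 4 ≡ 4 (mod 5).
    Then x = 65 + 99·4 = 461, valid modulo lcm(99, 5) = 495: x ≡ 461 (mod 495).
Verify: 461 mod 11 = 10 ✓, 461 mod 9 = 2 ✓, 461 mod 5 = 1 ✓.

x ≡ 461 (mod 495).


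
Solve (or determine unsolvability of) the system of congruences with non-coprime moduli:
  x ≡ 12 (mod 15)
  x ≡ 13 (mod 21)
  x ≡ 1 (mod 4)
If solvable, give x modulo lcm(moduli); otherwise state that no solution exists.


Moduli 15, 21, 4 are not pairwise coprime, so CRT works modulo lcm(m_i) when all pairwise compatibility conditions hold.
Pairwise compatibility: gcd(m_i, m_j) must divide a_i - a_j for every pair.
Merge one congruence at a time:
  Start: x ≡ 12 (mod 15).
  Combine with x ≡ 13 (mod 21): gcd(15, 21) = 3, and 13 - 12 = 1 is NOT divisible by 3.
    ⇒ system is inconsistent (no integer solution).

No solution (the system is inconsistent).


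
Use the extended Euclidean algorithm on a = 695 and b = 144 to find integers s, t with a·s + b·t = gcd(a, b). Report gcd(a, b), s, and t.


Euclidean algorithm on (695, 144) — divide until remainder is 0:
  695 = 4 · 144 + 119
  144 = 1 · 119 + 25
  119 = 4 · 25 + 19
  25 = 1 · 19 + 6
  19 = 3 · 6 + 1
  6 = 6 · 1 + 0
gcd(695, 144) = 1.
Track Bezout coefficients alongside the remainders: start with r₀ = 695 = a·1 + b·0 (s = 1, t = 0) and r₁ = 144 = a·0 + b·1 (s = 0, t = 1); each new remainder r_{k+1} = r_{k-1} − q_k·r_k inherits s_{k+1} = s_{k-1} − q_k·s_k, t_{k+1} = t_{k-1} − q_k·t_k, so r_k = a·s_k + b·t_k at every step:
  q = 4: r = 119, s = 1 − 4·0 = 1, t = 0 − 4·1 = -4  (check: 695·1 + 144·(-4) = 119)
  q = 1: r = 25, s = 0 − 1·1 = -1, t = 1 − 1·(-4) = 5  (check: 695·(-1) + 144·5 = 25)
  q = 4: r = 19, s = 1 − 4·(-1) = 5, t = -4 − 4·5 = -24  (check: 695·5 + 144·(-24) = 19)
  q = 1: r = 6, s = -1 − 1·5 = -6, t = 5 − 1·(-24) = 29  (check: 695·(-6) + 144·29 = 6)
  q = 3: r = 1, s = 5 − 3·(-6) = 23, t = -24 − 3·29 = -111  (check: 695·23 + 144·(-111) = 1)
The row with r = 1 (the gcd) gives the Bezout coefficients s = 23, t = -111.
Result: 695 · (23) + 144 · (-111) = 1.

gcd(695, 144) = 1; s = 23, t = -111 (check: 695·23 + 144·(-111) = 1).


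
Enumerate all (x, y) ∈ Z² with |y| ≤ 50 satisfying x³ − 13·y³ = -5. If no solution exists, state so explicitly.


The equation is x³ - 13y³ = -5. For fixed y, x³ = 13·y³ − 5, so a solution requires the RHS to be a perfect cube.
Strategy: iterate y from -50 to 50, compute RHS = 13·y³ − 5, and check whether it is a (positive or negative) perfect cube.
Check small values of y:
  y = 0: RHS = -5 is not a perfect cube.
  y = 1: RHS = 8 = (2)³ ⇒ x = 2 works.
  y = -1: RHS = -18 is not a perfect cube.
  y = 2: RHS = 99 is not a perfect cube.
  y = -2: RHS = -109 is not a perfect cube.
  y = 3: RHS = 346 is not a perfect cube.
  y = -3: RHS = -356 is not a perfect cube.
Continuing the search up to |y| = 50 finds no further solutions beyond those listed.
Collected solutions: (2, 1).

Solutions (with |y| ≤ 50): (2, 1).


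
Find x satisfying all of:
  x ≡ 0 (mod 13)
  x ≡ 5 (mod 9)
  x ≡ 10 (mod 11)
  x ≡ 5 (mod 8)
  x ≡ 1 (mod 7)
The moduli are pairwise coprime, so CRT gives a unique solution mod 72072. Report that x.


Product of moduli M = 13 · 9 · 11 · 8 · 7 = 72072.
Merge one congruence at a time:
  Start: x ≡ 0 (mod 13).
  Combine with x ≡ 5 (mod 9); new modulus lcm = 117.
    Write x = 0 + 13·t and substitute into x ≡ 5 (mod 9): 13·t ≡ 5 − 0 = 5 (mod 9).
    Reduce coefficients mod 9: 4·t ≡ 5 (mod 9).
    The inverse of 4 mod 9 is 7 (since 4·7 = 28 = 3·9 + 1), so t ≡ 7·5 = 35 ≡ 8 (mod 9).
    Then x = 0 + 13·8 = 104, valid modulo lcm(13, 9) = 117: x ≡ 104 (mod 117).
  Combine with x ≡ 10 (mod 11); new modulus lcm = 1287.
    Write x = 104 + 117·t and substitute into x ≡ 10 (mod 11): 117·t ≡ 10 − 104 = -94 (mod 11).
    Reduce coefficients mod 11: 7·t ≡ 5 (mod 11).
    The inverse of 7 mod 11 is 8 (since 7·8 = 56 = 5·11 + 1), so t ≡ 8·5 = 40 ≡ 7 (mod 11).
    Then x = 104 + 117·7 = 923, valid modulo lcm(117, 11) = 1287: x ≡ 923 (mod 1287).
  Combine with x ≡ 5 (mod 8); new modulus lcm = 10296.
    Write x = 923 + 1287·t and substitute into x ≡ 5 (mod 8): 1287·t ≡ 5 − 923 = -918 (mod 8).
    Reduce coefficients mod 8: 7·t ≡ 2 (mod 8).
    The inverse of 7 mod 8 is 7 (since 7·7 = 49 = 6·8 + 1), so t ≡ 7·2 = 14 ≡ 6 (mod 8).
    Then x = 923 + 1287·6 = 8645, valid modulo lcm(1287, 8) = 10296: x ≡ 8645 (mod 10296).
  Combine with x ≡ 1 (mod 7); new modulus lcm = 72072.
    Write x = 8645 + 10296·t and substitute into x ≡ 1 (mod 7): 10296·t ≡ 1 − 8645 = -8644 (mod 7).
    Reduce coefficients mod 7: 6·t ≡ 1 (mod 7).
    The inverse of 6 mod 7 is 6 (since 6·6 = 36 = 5·7 + 1), so t ≡ 6·1 = 6 ≡ 6 (mod 7).
    Then x = 8645 + 10296·6 = 70421, valid modulo lcm(10296, 7) = 72072: x ≡ 70421 (mod 72072).
Verify against each original: 70421 mod 13 = 0, 70421 mod 9 = 5, 70421 mod 11 = 10, 70421 mod 8 = 5, 70421 mod 7 = 1.

x ≡ 70421 (mod 72072).


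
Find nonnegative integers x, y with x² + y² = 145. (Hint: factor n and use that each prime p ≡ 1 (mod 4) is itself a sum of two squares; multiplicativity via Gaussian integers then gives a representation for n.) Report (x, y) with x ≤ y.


Step 1: Factor n = 145 = 5 · 29.
Step 2: Check the mod-4 condition on each prime factor: 5 ≡ 1 (mod 4), exponent 1; 29 ≡ 1 (mod 4), exponent 1.
All primes ≡ 3 (mod 4) appear to even exponent (or don't appear), so by the two-squares theorem n IS expressible as a sum of two squares.
Step 3: Build a representation. Here n = 5 · 29 is a product of primes ≡ 1 (mod 4). Each prime p ≡ 1 (mod 4) is itself a sum of two squares; find a² by testing p − a² for a perfect square:
  5: 5 − 1² = 4 = 2² ⇒ 5 = 1² + 2².
  29: 29 − 1² = 28, 29 − 2² = 25 = 5² ⇒ 29 = 2² + 5².
  Combine using the Brahmagupta–Fibonacci identity (a² + b²)(c² + d²) = (ac − bd)² + (ad + bc)² = (ac + bd)² + (ad − bc)²:
  5 · 29 = 145: from (1² + 2²)(2² + 5²), take (1·2 − 2·5, 1·5 + 2·2) = (2 − 10, 5 + 4) = (-8, 9); dropping signs (only squares matter) gives (8, 9); check 8² + 9² = 64 + 81 = 145 ✓.
Step 4: Order so x ≤ y and verify: 8² + 9² = 64 + 81 = 145 = n. ✓

n = 145 = 8² + 9² (one valid representation with x ≤ y).


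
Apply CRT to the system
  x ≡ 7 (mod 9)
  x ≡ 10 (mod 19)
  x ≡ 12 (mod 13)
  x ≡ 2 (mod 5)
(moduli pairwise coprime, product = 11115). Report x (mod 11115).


Product of moduli M = 9 · 19 · 13 · 5 = 11115.
Merge one congruence at a time:
  Start: x ≡ 7 (mod 9).
  Combine with x ≡ 10 (mod 19); new modulus lcm = 171.
    Write x = 7 + 9·t and substitute into x ≡ 10 (mod 19): 9·t ≡ 10 − 7 = 3 (mod 19).
    The inverse of 9 mod 19 is 17 (since 9·17 = 153 = 8·19 + 1), so t ≡ 17·3 = 51 ≡ 13 (mod 19).
    Then x = 7 + 9·13 = 124, valid modulo lcm(9, 19) = 171: x ≡ 124 (mod 171).
  Combine with x ≡ 12 (mod 13); new modulus lcm = 2223.
    Write x = 124 + 171·t and substitute into x ≡ 12 (mod 13): 171·t ≡ 12 − 124 = -112 (mod 13).
    Reduce coefficients mod 13: 2·t ≡ 5 (mod 13).
    The inverse of 2 mod 13 is 7 (since 2·7 = 14 = 1·13 + 1), so t ≡ 7·5 = 35 ≡ 9 (mod 13).
    Then x = 124 + 171·9 = 1663, valid modulo lcm(171, 13) = 2223: x ≡ 1663 (mod 2223).
  Combine with x ≡ 2 (mod 5); new modulus lcm = 11115.
    Write x = 1663 + 2223·t and substitute into x ≡ 2 (mod 5): 2223·t ≡ 2 − 1663 = -1661 (mod 5).
    Reduce coefficients mod 5: 3·t ≡ 4 (mod 5).
    The inverse of 3 mod 5 is 2 (since 3·2 = 6 = 1·5 + 1), so t ≡ 2·4 = 8 ≡ 3 (mod 5).
    Then x = 1663 + 2223·3 = 8332, valid modulo lcm(2223, 5) = 11115: x ≡ 8332 (mod 11115).
Verify against each original: 8332 mod 9 = 7, 8332 mod 19 = 10, 8332 mod 13 = 12, 8332 mod 5 = 2.

x ≡ 8332 (mod 11115).


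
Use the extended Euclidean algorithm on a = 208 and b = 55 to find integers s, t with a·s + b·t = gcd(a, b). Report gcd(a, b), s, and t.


Euclidean algorithm on (208, 55) — divide until remainder is 0:
  208 = 3 · 55 + 43
  55 = 1 · 43 + 12
  43 = 3 · 12 + 7
  12 = 1 · 7 + 5
  7 = 1 · 5 + 2
  5 = 2 · 2 + 1
  2 = 2 · 1 + 0
gcd(208, 55) = 1.
Track Bezout coefficients alongside the remainders: start with r₀ = 208 = a·1 + b·0 (s = 1, t = 0) and r₁ = 55 = a·0 + b·1 (s = 0, t = 1); each new remainder r_{k+1} = r_{k-1} − q_k·r_k inherits s_{k+1} = s_{k-1} − q_k·s_k, t_{k+1} = t_{k-1} − q_k·t_k, so r_k = a·s_k + b·t_k at every step:
  q = 3: r = 43, s = 1 − 3·0 = 1, t = 0 − 3·1 = -3  (check: 208·1 + 55·(-3) = 43)
  q = 1: r = 12, s = 0 − 1·1 = -1, t = 1 − 1·(-3) = 4  (check: 208·(-1) + 55·4 = 12)
  q = 3: r = 7, s = 1 − 3·(-1) = 4, t = -3 − 3·4 = -15  (check: 208·4 + 55·(-15) = 7)
  q = 1: r = 5, s = -1 − 1·4 = -5, t = 4 − 1·(-15) = 19  (check: 208·(-5) + 55·19 = 5)
  q = 1: r = 2, s = 4 − 1·(-5) = 9, t = -15 − 1·19 = -34  (check: 208·9 + 55·(-34) = 2)
  q = 2: r = 1, s = -5 − 2·9 = -23, t = 19 − 2·(-34) = 87  (check: 208·(-23) + 55·87 = 1)
The row with r = 1 (the gcd) gives the Bezout coefficients s = -23, t = 87.
Result: 208 · (-23) + 55 · (87) = 1.

gcd(208, 55) = 1; s = -23, t = 87 (check: 208·(-23) + 55·87 = 1).


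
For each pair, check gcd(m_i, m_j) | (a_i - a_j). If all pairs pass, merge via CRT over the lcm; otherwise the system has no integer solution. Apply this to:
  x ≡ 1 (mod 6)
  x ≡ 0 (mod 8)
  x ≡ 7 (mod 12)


Moduli 6, 8, 12 are not pairwise coprime, so CRT works modulo lcm(m_i) when all pairwise compatibility conditions hold.
Pairwise compatibility: gcd(m_i, m_j) must divide a_i - a_j for every pair.
Merge one congruence at a time:
  Start: x ≡ 1 (mod 6).
  Combine with x ≡ 0 (mod 8): gcd(6, 8) = 2, and 0 - 1 = -1 is NOT divisible by 2.
    ⇒ system is inconsistent (no integer solution).

No solution (the system is inconsistent).


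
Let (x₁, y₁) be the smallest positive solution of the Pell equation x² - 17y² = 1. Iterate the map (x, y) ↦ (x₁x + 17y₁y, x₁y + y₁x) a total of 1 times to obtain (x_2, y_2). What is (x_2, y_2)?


Step 1: Find the fundamental solution (x₁, y₁) of x² - 17y² = 1.
  Expand √17 as a continued fraction. a₀ = ⌊√17⌋ = 4; iterate m_{k+1} = d_k·a_k − m_k, d_{k+1} = (17 − m_{k+1}²)/d_k, a_{k+1} = ⌊(a₀ + m_{k+1})/d_{k+1}⌋ (starting m₀ = 0, d₀ = 1), with convergents p_k = a_k·p_{k-1} + p_{k-2}, q_k = a_k·q_{k-1} + q_{k-2} (p₋₁ = 1, q₋₁ = 0):
  k = 0: a₀ = 4; p₀/q₀ = 4/1; p₀² − 17·q₀² = 16 − 17 = -1.
  k = 1: m = 4, d = 1, a = ⌊(4 + 4)/1⌋ = 8; p/q = (8·4 + 1)/(8·1 + 0) = 33/8; p² − 17·q² = 1089 − 1088 = 1.
  The first convergent with p² − 17·q² = 1 gives the fundamental solution (x₁, y₁) = (33, 8).
Step 2: Apply the recurrence (x_{n+1}, y_{n+1}) = (x₁x_n + 17y₁y_n, x₁y_n + y₁x_n) repeatedly.
  From (x_1, y_1) = (33, 8): x_2 = 33·33 + 17·8·8 = 2177; y_2 = 33·8 + 8·33 = 528.
Step 3: Verify x_2² - 17·y_2² = 4739329 - 4739328 = 1 (should be 1). ✓

(x_1, y_1) = (33, 8); (x_2, y_2) = (2177, 528).


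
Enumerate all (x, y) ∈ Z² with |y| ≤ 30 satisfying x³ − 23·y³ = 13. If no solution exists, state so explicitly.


The equation is x³ - 23y³ = 13. For fixed y, x³ = 23·y³ + 13, so a solution requires the RHS to be a perfect cube.
Strategy: iterate y from -30 to 30, compute RHS = 23·y³ + 13, and check whether it is a (positive or negative) perfect cube.
Check small values of y:
  y = 0: RHS = 13 is not a perfect cube.
  y = 1: RHS = 36 is not a perfect cube.
  y = -1: RHS = -10 is not a perfect cube.
  y = 2: RHS = 197 is not a perfect cube.
  y = -2: RHS = -171 is not a perfect cube.
  y = 3: RHS = 634 is not a perfect cube.
  y = -3: RHS = -608 is not a perfect cube.
Continuing the search up to |y| = 30 finds no solutions either.
No (x, y) in the scanned range satisfies the equation.

No integer solutions with |y| ≤ 30.


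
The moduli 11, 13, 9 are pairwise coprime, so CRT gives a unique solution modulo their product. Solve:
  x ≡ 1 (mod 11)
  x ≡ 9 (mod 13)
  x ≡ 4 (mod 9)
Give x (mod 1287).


Moduli 11, 13, 9 are pairwise coprime; by CRT there is a unique solution modulo M = 11 · 13 · 9 = 1287.
Solve pairwise, accumulating the modulus:
  Start with x ≡ 1 (mod 11).
  Combine with x ≡ 9 (mod 13): since gcd(11, 13) = 1, we get a unique residue mod 143.
    Write x = 1 + 11·t and substitute into x ≡ 9 (mod 13): 11·t ≡ 9 − 1 = 8 (mod 13).
    The inverse of 11 mod 13 is 6 (since 11·6 = 66 = 5·13 + 1), so t ≡ 6·8 = 48 ≡ 9 (mod 13).
    Then x = 1 + 11·9 = 100, valid modulo lcm(11, 13) = 143: x ≡ 100 (mod 143).
  Combine with x ≡ 4 (mod 9): since gcd(143, 9) = 1, we get a unique residue mod 1287.
    Write x = 100 + 143·t and substitute into x ≡ 4 (mod 9): 143·t ≡ 4 − 100 = -96 (mod 9).
    Reduce coefficients mod 9: 8·t ≡ 3 (mod 9).
    The inverse of 8 mod 9 is 8 (since 8·8 = 64 = 7·9 + 1), so t ≡ 8·3 = 24 ≡ 6 (mod 9).
    Then x = 100 + 143·6 = 958, valid modulo lcm(143, 9) = 1287: x ≡ 958 (mod 1287).
Verify: 958 mod 11 = 1 ✓, 958 mod 13 = 9 ✓, 958 mod 9 = 4 ✓.

x ≡ 958 (mod 1287).


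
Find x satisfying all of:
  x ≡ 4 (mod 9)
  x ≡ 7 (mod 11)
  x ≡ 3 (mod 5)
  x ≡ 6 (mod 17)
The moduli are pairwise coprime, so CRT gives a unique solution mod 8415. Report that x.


Product of moduli M = 9 · 11 · 5 · 17 = 8415.
Merge one congruence at a time:
  Start: x ≡ 4 (mod 9).
  Combine with x ≡ 7 (mod 11); new modulus lcm = 99.
    Write x = 4 + 9·t and substitute into x ≡ 7 (mod 11): 9·t ≡ 7 − 4 = 3 (mod 11).
    The inverse of 9 mod 11 is 5 (since 9·5 = 45 = 4·11 + 1), so t ≡ 5·3 = 15 ≡ 4 (mod 11).
    Then x = 4 + 9·4 = 40, valid modulo lcm(9, 11) = 99: x ≡ 40 (mod 99).
  Combine with x ≡ 3 (mod 5); new modulus lcm = 495.
    Write x = 40 + 99·t and substitute into x ≡ 3 (mod 5): 99·t ≡ 3 − 40 = -37 (mod 5).
    Reduce coefficients mod 5: 4·t ≡ 3 (mod 5).
    The inverse of 4 mod 5 is 4 (since 4·4 = 16 = 3·5 + 1), so t ≡ 4·3 = 12 ≡ 2 (mod 5).
    Then x = 40 + 99·2 = 238, valid modulo lcm(99, 5) = 495: x ≡ 238 (mod 495).
  Combine with x ≡ 6 (mod 17); new modulus lcm = 8415.
    Write x = 238 + 495·t and substitute into x ≡ 6 (mod 17): 495·t ≡ 6 − 238 = -232 (mod 17).
    Reduce coefficients mod 17: 2·t ≡ 6 (mod 17).
    The inverse of 2 mod 17 is 9 (since 2·9 = 18 = 1·17 + 1), so t ≡ 9·6 = 54 ≡ 3 (mod 17).
    Then x = 238 + 495·3 = 1723, valid modulo lcm(495, 17) = 8415: x ≡ 1723 (mod 8415).
Verify against each original: 1723 mod 9 = 4, 1723 mod 11 = 7, 1723 mod 5 = 3, 1723 mod 17 = 6.

x ≡ 1723 (mod 8415).


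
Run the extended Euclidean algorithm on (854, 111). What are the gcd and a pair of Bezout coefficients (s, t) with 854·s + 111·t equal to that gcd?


Euclidean algorithm on (854, 111) — divide until remainder is 0:
  854 = 7 · 111 + 77
  111 = 1 · 77 + 34
  77 = 2 · 34 + 9
  34 = 3 · 9 + 7
  9 = 1 · 7 + 2
  7 = 3 · 2 + 1
  2 = 2 · 1 + 0
gcd(854, 111) = 1.
Track Bezout coefficients alongside the remainders: start with r₀ = 854 = a·1 + b·0 (s = 1, t = 0) and r₁ = 111 = a·0 + b·1 (s = 0, t = 1); each new remainder r_{k+1} = r_{k-1} − q_k·r_k inherits s_{k+1} = s_{k-1} − q_k·s_k, t_{k+1} = t_{k-1} − q_k·t_k, so r_k = a·s_k + b·t_k at every step:
  q = 7: r = 77, s = 1 − 7·0 = 1, t = 0 − 7·1 = -7  (check: 854·1 + 111·(-7) = 77)
  q = 1: r = 34, s = 0 − 1·1 = -1, t = 1 − 1·(-7) = 8  (check: 854·(-1) + 111·8 = 34)
  q = 2: r = 9, s = 1 − 2·(-1) = 3, t = -7 − 2·8 = -23  (check: 854·3 + 111·(-23) = 9)
  q = 3: r = 7, s = -1 − 3·3 = -10, t = 8 − 3·(-23) = 77  (check: 854·(-10) + 111·77 = 7)
  q = 1: r = 2, s = 3 − 1·(-10) = 13, t = -23 − 1·77 = -100  (check: 854·13 + 111·(-100) = 2)
  q = 3: r = 1, s = -10 − 3·13 = -49, t = 77 − 3·(-100) = 377  (check: 854·(-49) + 111·377 = 1)
The row with r = 1 (the gcd) gives the Bezout coefficients s = -49, t = 377.
Result: 854 · (-49) + 111 · (377) = 1.

gcd(854, 111) = 1; s = -49, t = 377 (check: 854·(-49) + 111·377 = 1).


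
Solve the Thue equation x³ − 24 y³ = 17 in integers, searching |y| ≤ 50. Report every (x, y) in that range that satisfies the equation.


The equation is x³ - 24y³ = 17. For fixed y, x³ = 24·y³ + 17, so a solution requires the RHS to be a perfect cube.
Strategy: iterate y from -50 to 50, compute RHS = 24·y³ + 17, and check whether it is a (positive or negative) perfect cube.
Check small values of y:
  y = 0: RHS = 17 is not a perfect cube.
  y = 1: RHS = 41 is not a perfect cube.
  y = -1: RHS = -7 is not a perfect cube.
  y = 2: RHS = 209 is not a perfect cube.
  y = -2: RHS = -175 is not a perfect cube.
  y = 3: RHS = 665 is not a perfect cube.
  y = -3: RHS = -631 is not a perfect cube.
Continuing the search up to |y| = 50 finds no solutions either.
No (x, y) in the scanned range satisfies the equation.

No integer solutions with |y| ≤ 50.
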